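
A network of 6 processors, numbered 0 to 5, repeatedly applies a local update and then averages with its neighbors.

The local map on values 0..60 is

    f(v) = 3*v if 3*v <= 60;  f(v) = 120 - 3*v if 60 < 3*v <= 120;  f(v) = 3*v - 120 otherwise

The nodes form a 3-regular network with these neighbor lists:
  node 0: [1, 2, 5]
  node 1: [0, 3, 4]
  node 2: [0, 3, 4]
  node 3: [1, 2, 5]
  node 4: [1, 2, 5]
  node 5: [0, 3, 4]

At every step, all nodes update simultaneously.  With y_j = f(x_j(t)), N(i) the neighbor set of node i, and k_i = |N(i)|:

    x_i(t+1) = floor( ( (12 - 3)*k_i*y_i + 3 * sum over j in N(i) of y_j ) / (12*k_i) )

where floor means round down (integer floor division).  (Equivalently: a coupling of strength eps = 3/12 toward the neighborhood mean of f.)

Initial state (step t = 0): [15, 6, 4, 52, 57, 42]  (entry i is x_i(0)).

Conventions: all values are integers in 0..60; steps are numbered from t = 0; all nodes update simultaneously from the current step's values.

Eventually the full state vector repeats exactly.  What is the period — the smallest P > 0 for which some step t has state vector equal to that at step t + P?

Simulating step by step:
t=0: [15, 6, 4, 52, 57, 42]
t=1: [36, 24, 20, 30, 41, 15]
t=2: [21, 39, 48, 35, 15, 37]
t=3: [45, 12, 27, 14, 36, 16]
t=4: [21, 32, 35, 41, 19, 41]
t=5: [46, 27, 21, 5, 46, 12]
t=6: [24, 33, 47, 22, 24, 31]
t=7: [41, 28, 28, 46, 41, 32]
t=8: [10, 29, 29, 21, 10, 20]
t=9: [33, 34, 34, 53, 33, 54]
t=10: [22, 20, 20, 35, 22, 38]
t=11: [51, 55, 55, 21, 51, 14]
t=12: [35, 44, 44, 53, 35, 41]
t=13: [13, 14, 14, 31, 13, 8]
t=14: [38, 40, 40, 29, 38, 26]
t=15: [8, 3, 3, 28, 8, 35]
t=16: [20, 13, 13, 29, 20, 18]
t=17: [56, 42, 42, 35, 56, 53]
t=18: [40, 13, 13, 15, 40, 38]
t=19: [7, 33, 33, 40, 7, 8]
t=20: [21, 19, 19, 5, 21, 21]
t=21: [57, 53, 53, 25, 57, 53]
t=22: [48, 41, 41, 43, 48, 41]
t=23: [18, 7, 7, 7, 18, 7]
t=24: [45, 26, 26, 21, 45, 26]
t=25: [21, 38, 38, 53, 21, 38]
t=26: [44, 17, 17, 30, 44, 17]
t=27: [21, 42, 42, 35, 21, 42]
t=28: [44, 15, 15, 12, 44, 15]
t=29: [20, 38, 38, 38, 20, 38]
t=30: [46, 15, 15, 6, 46, 15]
t=31: [24, 38, 38, 24, 24, 38]
t=32: [37, 16, 16, 37, 37, 16]
t=33: [18, 38, 38, 18, 18, 38]
t=34: [42, 18, 18, 42, 42, 18]
t=35: [18, 42, 42, 18, 18, 42]
t=36: [42, 18, 18, 42, 42, 18]

Answer: 2
Key observation: The state at step 34, [42, 18, 18, 42, 42, 18], reappears at step 36 — and no state repeats earlier — so the cycle the system enters has period 2.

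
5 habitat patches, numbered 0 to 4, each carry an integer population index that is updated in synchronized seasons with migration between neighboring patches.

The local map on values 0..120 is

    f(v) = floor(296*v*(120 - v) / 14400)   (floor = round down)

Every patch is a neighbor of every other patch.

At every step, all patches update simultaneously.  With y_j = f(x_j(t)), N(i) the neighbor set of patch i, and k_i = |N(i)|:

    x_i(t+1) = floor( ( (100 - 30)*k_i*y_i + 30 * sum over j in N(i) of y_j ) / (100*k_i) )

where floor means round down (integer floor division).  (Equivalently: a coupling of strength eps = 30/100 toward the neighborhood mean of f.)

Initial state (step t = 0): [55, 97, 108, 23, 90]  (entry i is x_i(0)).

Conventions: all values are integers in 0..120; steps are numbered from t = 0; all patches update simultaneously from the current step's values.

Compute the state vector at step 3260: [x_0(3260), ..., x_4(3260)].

Simulating step by step:
t=0: [55, 97, 108, 23, 90]
t=1: [63, 46, 34, 46, 52]
t=2: [71, 68, 63, 68, 70]
t=3: [71, 71, 72, 71, 71]
t=4: [71, 71, 71, 71, 71]
t=5: [71, 71, 71, 71, 71]

Answer: [71, 71, 71, 71, 71]
Key observation: The state at step 4, [71, 71, 71, 71, 71], reappears at step 5: the system is in a cycle of period 1 from step 4 on.  Therefore the state at step 3260 equals the state at step 4 + ((3260 - 4) mod 1) = 4, which is [71, 71, 71, 71, 71].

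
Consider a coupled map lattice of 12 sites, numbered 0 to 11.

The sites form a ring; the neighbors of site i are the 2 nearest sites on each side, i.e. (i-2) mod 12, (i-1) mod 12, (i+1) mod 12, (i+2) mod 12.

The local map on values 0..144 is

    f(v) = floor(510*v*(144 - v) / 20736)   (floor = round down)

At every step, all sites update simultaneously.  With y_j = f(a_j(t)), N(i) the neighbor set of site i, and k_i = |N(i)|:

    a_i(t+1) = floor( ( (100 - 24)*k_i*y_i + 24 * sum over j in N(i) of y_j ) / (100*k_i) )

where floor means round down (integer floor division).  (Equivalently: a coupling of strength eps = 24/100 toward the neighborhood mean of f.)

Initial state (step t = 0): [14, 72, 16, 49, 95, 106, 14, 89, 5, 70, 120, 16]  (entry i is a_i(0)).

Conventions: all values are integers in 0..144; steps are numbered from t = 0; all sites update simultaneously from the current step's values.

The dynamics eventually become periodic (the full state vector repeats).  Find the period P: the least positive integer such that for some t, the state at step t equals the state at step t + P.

Answer: 4
Key observation: The state at step 28, [124, 125, 126, 126, 126, 126, 125, 124, 123, 122, 123, 123], reappears at step 32 — and no state repeats earlier — so the cycle the system enters has period 4.

Derivation:
t=0: [14, 72, 16, 49, 95, 106, 14, 89, 5, 70, 120, 16]
t=1: [51, 112, 61, 110, 105, 98, 54, 108, 34, 111, 67, 60]
t=2: [115, 94, 117, 94, 102, 107, 114, 96, 94, 94, 120, 118]
t=3: [82, 108, 83, 111, 102, 98, 89, 110, 110, 109, 76, 79]
t=4: [123, 100, 119, 94, 106, 107, 115, 94, 95, 96, 122, 122]
t=5: [66, 101, 78, 110, 97, 98, 87, 111, 109, 107, 71, 71]
t=6: [124, 108, 121, 96, 112, 108, 116, 93, 96, 99, 123, 123]
t=7: [62, 90, 73, 106, 88, 95, 84, 111, 107, 104, 68, 67]
t=8: [124, 119, 124, 104, 119, 112, 118, 94, 100, 103, 123, 124]
t=9: [60, 72, 64, 95, 74, 88, 80, 109, 103, 99, 67, 63]
t=10: [123, 125, 124, 116, 125, 119, 121, 98, 105, 109, 123, 124]
t=11: [62, 59, 61, 74, 60, 74, 72, 103, 96, 90, 66, 62]
t=12: [124, 123, 124, 126, 123, 125, 124, 107, 114, 118, 124, 124]
t=13: [60, 61, 60, 56, 61, 60, 63, 90, 81, 75, 62, 61]
t=14: [123, 123, 123, 121, 123, 122, 124, 120, 124, 126, 124, 124]
t=15: [62, 63, 63, 66, 63, 65, 61, 67, 60, 56, 59, 60]
t=16: [124, 124, 125, 125, 125, 125, 124, 125, 123, 121, 123, 123]
t=17: [60, 59, 58, 58, 58, 58, 59, 59, 62, 66, 63, 62]
t=18: [123, 123, 122, 122, 122, 122, 123, 123, 124, 125, 124, 124]
t=19: [62, 63, 65, 65, 65, 65, 63, 62, 60, 58, 60, 60]
t=20: [124, 125, 125, 125, 125, 125, 125, 124, 123, 122, 123, 123]
t=21: [60, 58, 58, 58, 58, 58, 58, 60, 62, 65, 63, 62]
t=22: [123, 122, 122, 122, 122, 122, 122, 123, 124, 125, 124, 124]
t=23: [63, 65, 65, 66, 66, 65, 65, 62, 60, 58, 60, 60]
t=24: [124, 125, 125, 126, 126, 125, 125, 124, 123, 122, 123, 123]
t=25: [60, 58, 57, 55, 55, 57, 58, 60, 62, 65, 63, 62]
t=26: [123, 122, 121, 120, 120, 121, 122, 123, 124, 125, 124, 124]
t=27: [63, 65, 67, 69, 69, 67, 65, 63, 60, 58, 60, 60]
t=28: [124, 125, 126, 126, 126, 126, 125, 124, 123, 122, 123, 123]
t=29: [59, 58, 55, 55, 55, 55, 58, 60, 62, 65, 63, 62]
t=30: [123, 122, 120, 120, 120, 120, 122, 123, 124, 125, 124, 124]
t=31: [63, 65, 69, 69, 69, 69, 65, 63, 60, 58, 60, 60]
t=32: [124, 125, 126, 126, 126, 126, 125, 124, 123, 122, 123, 123]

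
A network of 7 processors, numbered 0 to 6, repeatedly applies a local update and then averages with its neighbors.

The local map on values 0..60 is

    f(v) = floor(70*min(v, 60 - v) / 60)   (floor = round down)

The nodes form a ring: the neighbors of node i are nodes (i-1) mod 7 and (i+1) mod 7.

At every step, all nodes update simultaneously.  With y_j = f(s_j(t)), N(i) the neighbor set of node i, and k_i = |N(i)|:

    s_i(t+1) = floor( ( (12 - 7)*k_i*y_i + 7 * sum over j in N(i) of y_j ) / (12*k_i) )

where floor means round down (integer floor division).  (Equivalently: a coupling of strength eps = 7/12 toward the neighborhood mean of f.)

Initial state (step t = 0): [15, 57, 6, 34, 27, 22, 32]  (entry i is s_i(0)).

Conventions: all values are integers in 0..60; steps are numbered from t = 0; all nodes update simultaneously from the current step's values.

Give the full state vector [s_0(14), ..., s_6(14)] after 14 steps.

Simulating step by step:
t=0: [15, 57, 6, 34, 27, 22, 32]
t=1: [17, 8, 12, 23, 28, 28, 25]
t=2: [19, 13, 16, 24, 30, 31, 26]
t=3: [22, 17, 20, 27, 32, 32, 28]
t=4: [25, 21, 24, 28, 31, 32, 29]
t=5: [28, 26, 28, 31, 32, 32, 31]
t=6: [31, 31, 31, 32, 32, 32, 32]
t=7: [32, 33, 32, 32, 32, 32, 32]
t=8: [31, 31, 31, 32, 32, 32, 32]
t=9: [32, 33, 32, 32, 32, 32, 32]
t=10: [31, 31, 31, 32, 32, 32, 32]
t=11: [32, 33, 32, 32, 32, 32, 32]
t=12: [31, 31, 31, 32, 32, 32, 32]
t=13: [32, 33, 32, 32, 32, 32, 32]
t=14: [31, 31, 31, 32, 32, 32, 32]

Answer: [31, 31, 31, 32, 32, 32, 32]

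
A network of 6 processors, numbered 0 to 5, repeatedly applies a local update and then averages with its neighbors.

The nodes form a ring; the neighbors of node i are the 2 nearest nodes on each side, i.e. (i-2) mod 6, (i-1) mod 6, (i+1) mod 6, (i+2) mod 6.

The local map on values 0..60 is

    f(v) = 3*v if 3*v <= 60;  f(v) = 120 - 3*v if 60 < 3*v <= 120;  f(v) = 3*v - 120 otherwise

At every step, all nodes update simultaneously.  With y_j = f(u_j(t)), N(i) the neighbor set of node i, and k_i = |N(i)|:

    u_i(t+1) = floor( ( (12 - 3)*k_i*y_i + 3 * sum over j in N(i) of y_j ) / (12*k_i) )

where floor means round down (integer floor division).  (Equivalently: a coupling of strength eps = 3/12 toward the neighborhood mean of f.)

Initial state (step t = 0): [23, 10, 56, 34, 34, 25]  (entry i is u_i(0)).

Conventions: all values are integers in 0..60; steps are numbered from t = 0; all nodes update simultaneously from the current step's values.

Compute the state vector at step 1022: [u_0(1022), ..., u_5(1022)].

Simulating step by step:
t=0: [23, 10, 56, 34, 34, 25]
t=1: [47, 32, 43, 22, 23, 41]
t=2: [21, 23, 16, 45, 43, 11]
t=3: [51, 47, 44, 20, 16, 33]
t=4: [31, 23, 19, 51, 43, 25]
t=5: [30, 48, 50, 34, 16, 41]
t=6: [29, 23, 30, 20, 41, 9]
t=7: [31, 47, 31, 51, 11, 29]
t=8: [27, 23, 27, 31, 32, 31]
t=9: [38, 46, 38, 29, 26, 29]
t=10: [10, 18, 10, 30, 36, 30]
t=11: [30, 48, 30, 30, 16, 30]
t=12: [30, 25, 30, 30, 43, 30]
t=13: [29, 41, 29, 29, 14, 29]
t=14: [31, 10, 31, 31, 39, 31]
t=15: [25, 29, 25, 25, 9, 25]
t=16: [43, 36, 43, 43, 31, 43]
t=17: [10, 11, 10, 10, 22, 10]
t=18: [31, 32, 31, 31, 48, 31]
t=19: [26, 24, 26, 26, 24, 26]
t=20: [42, 46, 42, 42, 46, 42]
t=21: [7, 15, 7, 7, 15, 7]
t=22: [24, 39, 24, 24, 39, 24]
t=23: [42, 14, 42, 42, 14, 42]
t=24: [10, 33, 10, 10, 33, 10]
t=25: [28, 23, 28, 28, 23, 28]
t=26: [37, 47, 37, 37, 47, 37]
t=27: [10, 18, 10, 10, 18, 10]
t=28: [33, 48, 33, 33, 48, 33]
t=29: [21, 23, 21, 21, 23, 21]
t=30: [56, 52, 56, 56, 52, 56]
t=31: [46, 39, 46, 46, 39, 46]
t=32: [16, 6, 16, 16, 6, 16]
t=33: [44, 25, 44, 44, 25, 44]
t=34: [16, 36, 16, 16, 36, 16]
t=35: [43, 21, 43, 43, 21, 43]
t=36: [15, 45, 15, 15, 45, 15]
t=37: [41, 22, 41, 41, 22, 41]
t=38: [9, 41, 9, 9, 41, 9]
t=39: [24, 9, 24, 24, 9, 24]
t=40: [45, 32, 45, 45, 32, 45]
t=41: [16, 21, 16, 16, 21, 16]
t=42: [49, 54, 49, 49, 54, 49]
t=43: [28, 38, 28, 28, 38, 28]
t=44: [32, 13, 32, 32, 13, 32]
t=45: [25, 35, 25, 25, 35, 25]
t=46: [41, 22, 41, 41, 22, 41]

Answer: [16, 21, 16, 16, 21, 16]
Key observation: The state at step 37, [41, 22, 41, 41, 22, 41], reappears at step 46: the system is in a cycle of period 9 from step 37 on.  Therefore the state at step 1022 equals the state at step 37 + ((1022 - 37) mod 9) = 41, which is [16, 21, 16, 16, 21, 16].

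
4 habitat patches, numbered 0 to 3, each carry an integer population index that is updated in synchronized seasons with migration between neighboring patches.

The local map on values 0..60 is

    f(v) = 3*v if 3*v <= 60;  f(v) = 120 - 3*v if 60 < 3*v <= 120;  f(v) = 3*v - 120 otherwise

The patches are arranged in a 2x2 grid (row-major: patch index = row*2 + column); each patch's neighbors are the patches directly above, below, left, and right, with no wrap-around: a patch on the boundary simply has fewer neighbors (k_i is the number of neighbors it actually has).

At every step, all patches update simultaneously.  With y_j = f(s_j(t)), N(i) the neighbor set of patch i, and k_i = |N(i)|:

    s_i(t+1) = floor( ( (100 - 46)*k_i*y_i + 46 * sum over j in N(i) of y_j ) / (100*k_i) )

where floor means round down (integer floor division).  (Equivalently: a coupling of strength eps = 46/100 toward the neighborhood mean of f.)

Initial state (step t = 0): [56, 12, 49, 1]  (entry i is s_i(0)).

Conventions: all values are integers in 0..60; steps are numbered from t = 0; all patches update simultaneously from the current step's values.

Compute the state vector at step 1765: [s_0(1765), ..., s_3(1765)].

Simulating step by step:
t=0: [56, 12, 49, 1]
t=1: [40, 31, 26, 16]
t=2: [15, 25, 33, 41]
t=3: [39, 35, 22, 16]
t=4: [17, 19, 40, 41]
t=5: [40, 43, 12, 14]
t=6: [10, 14, 29, 33]
t=7: [33, 34, 29, 28]
t=8: [23, 22, 30, 31]
t=9: [46, 47, 34, 33]
t=10: [18, 20, 18, 20]
t=11: [55, 58, 55, 58]
t=12: [47, 51, 47, 51]
t=13: [23, 30, 23, 30]
t=14: [46, 34, 46, 34]
t=15: [18, 18, 18, 18]
t=16: [54, 54, 54, 54]
t=17: [42, 42, 42, 42]
t=18: [6, 6, 6, 6]
t=19: [18, 18, 18, 18]

Answer: [42, 42, 42, 42]
Key observation: The state at step 15, [18, 18, 18, 18], reappears at step 19: the system is in a cycle of period 4 from step 15 on.  Therefore the state at step 1765 equals the state at step 15 + ((1765 - 15) mod 4) = 17, which is [42, 42, 42, 42].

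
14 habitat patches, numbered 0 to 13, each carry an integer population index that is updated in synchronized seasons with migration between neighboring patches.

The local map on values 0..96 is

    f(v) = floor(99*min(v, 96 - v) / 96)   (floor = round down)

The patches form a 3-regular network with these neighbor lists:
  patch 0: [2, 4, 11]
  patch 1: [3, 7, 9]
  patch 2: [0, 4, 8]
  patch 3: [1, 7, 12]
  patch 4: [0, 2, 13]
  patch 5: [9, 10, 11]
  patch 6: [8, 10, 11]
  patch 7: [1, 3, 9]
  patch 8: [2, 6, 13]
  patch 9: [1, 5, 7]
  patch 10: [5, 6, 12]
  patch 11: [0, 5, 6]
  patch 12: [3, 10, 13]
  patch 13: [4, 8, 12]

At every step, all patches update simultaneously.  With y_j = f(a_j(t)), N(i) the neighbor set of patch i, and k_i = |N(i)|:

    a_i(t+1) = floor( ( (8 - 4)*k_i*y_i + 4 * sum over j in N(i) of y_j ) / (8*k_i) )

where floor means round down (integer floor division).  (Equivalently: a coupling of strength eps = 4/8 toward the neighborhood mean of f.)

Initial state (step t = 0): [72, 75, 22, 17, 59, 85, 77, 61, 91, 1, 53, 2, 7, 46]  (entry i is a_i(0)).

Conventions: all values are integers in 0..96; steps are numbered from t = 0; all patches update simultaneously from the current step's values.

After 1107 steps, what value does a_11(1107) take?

Simulating step by step:
t=0: [72, 75, 22, 17, 59, 85, 77, 61, 91, 1, 53, 2, 7, 46]
t=1: [22, 19, 22, 19, 34, 13, 18, 24, 17, 11, 28, 10, 21, 31]
t=2: [22, 18, 23, 20, 30, 14, 18, 20, 20, 14, 22, 13, 23, 27]
t=3: [22, 18, 23, 20, 27, 15, 18, 18, 21, 15, 20, 15, 23, 25]
t=4: [21, 17, 23, 19, 25, 15, 18, 17, 21, 16, 19, 16, 22, 24]
t=5: [21, 17, 22, 18, 23, 16, 18, 17, 21, 16, 18, 17, 21, 23]
t=6: [20, 17, 21, 18, 22, 16, 18, 17, 21, 16, 18, 17, 20, 22]
t=7: [20, 17, 21, 18, 21, 16, 18, 17, 20, 16, 18, 17, 19, 21]
t=8: [19, 17, 20, 17, 20, 16, 18, 17, 20, 16, 17, 17, 19, 20]
t=9: [19, 16, 19, 17, 19, 16, 18, 16, 19, 16, 17, 17, 18, 19]
t=10: [18, 16, 19, 16, 19, 16, 17, 16, 18, 16, 17, 17, 17, 18]
t=11: [18, 16, 18, 16, 18, 16, 17, 16, 18, 16, 16, 17, 17, 18]
t=12: [17, 16, 18, 16, 18, 16, 17, 16, 17, 16, 16, 17, 16, 17]
t=13: [17, 16, 17, 16, 17, 16, 16, 16, 17, 16, 16, 16, 16, 17]
t=14: [16, 16, 17, 16, 17, 16, 16, 16, 16, 16, 16, 16, 16, 16]
t=15: [16, 16, 16, 16, 16, 16, 16, 16, 16, 16, 16, 16, 16, 16]
t=16: [16, 16, 16, 16, 16, 16, 16, 16, 16, 16, 16, 16, 16, 16]

Answer: a_11(1107) = 16
Key observation: The state at step 15, [16, 16, 16, 16, 16, 16, 16, 16, 16, 16, 16, 16, 16, 16], reappears at step 16: the system is in a cycle of period 1 from step 15 on.  Therefore the state at step 1107 equals the state at step 15 + ((1107 - 15) mod 1) = 15, which is [16, 16, 16, 16, 16, 16, 16, 16, 16, 16, 16, 16, 16, 16].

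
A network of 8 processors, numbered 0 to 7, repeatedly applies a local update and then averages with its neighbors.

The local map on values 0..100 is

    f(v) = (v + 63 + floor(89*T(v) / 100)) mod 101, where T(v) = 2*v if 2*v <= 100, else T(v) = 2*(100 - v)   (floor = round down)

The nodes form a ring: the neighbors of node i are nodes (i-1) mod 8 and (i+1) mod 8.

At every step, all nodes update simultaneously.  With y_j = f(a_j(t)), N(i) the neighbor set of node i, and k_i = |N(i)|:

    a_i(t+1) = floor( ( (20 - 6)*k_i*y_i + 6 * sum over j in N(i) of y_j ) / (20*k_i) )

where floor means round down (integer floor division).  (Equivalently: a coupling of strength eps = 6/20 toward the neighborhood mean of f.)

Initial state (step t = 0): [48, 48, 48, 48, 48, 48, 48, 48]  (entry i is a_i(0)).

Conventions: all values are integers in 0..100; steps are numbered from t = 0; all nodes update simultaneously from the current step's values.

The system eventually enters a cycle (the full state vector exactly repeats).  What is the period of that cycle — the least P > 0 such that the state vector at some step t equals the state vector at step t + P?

Answer: 2
Key observation: The state at step 13, [79, 79, 79, 79, 79, 79, 79, 79], reappears at step 15 — and no state repeats earlier — so the cycle the system enters has period 2.

Derivation:
t=0: [48, 48, 48, 48, 48, 48, 48, 48]
t=1: [95, 95, 95, 95, 95, 95, 95, 95]
t=2: [65, 65, 65, 65, 65, 65, 65, 65]
t=3: [89, 89, 89, 89, 89, 89, 89, 89]
t=4: [70, 70, 70, 70, 70, 70, 70, 70]
t=5: [85, 85, 85, 85, 85, 85, 85, 85]
t=6: [73, 73, 73, 73, 73, 73, 73, 73]
t=7: [83, 83, 83, 83, 83, 83, 83, 83]
t=8: [75, 75, 75, 75, 75, 75, 75, 75]
t=9: [81, 81, 81, 81, 81, 81, 81, 81]
t=10: [76, 76, 76, 76, 76, 76, 76, 76]
t=11: [80, 80, 80, 80, 80, 80, 80, 80]
t=12: [77, 77, 77, 77, 77, 77, 77, 77]
t=13: [79, 79, 79, 79, 79, 79, 79, 79]
t=14: [78, 78, 78, 78, 78, 78, 78, 78]
t=15: [79, 79, 79, 79, 79, 79, 79, 79]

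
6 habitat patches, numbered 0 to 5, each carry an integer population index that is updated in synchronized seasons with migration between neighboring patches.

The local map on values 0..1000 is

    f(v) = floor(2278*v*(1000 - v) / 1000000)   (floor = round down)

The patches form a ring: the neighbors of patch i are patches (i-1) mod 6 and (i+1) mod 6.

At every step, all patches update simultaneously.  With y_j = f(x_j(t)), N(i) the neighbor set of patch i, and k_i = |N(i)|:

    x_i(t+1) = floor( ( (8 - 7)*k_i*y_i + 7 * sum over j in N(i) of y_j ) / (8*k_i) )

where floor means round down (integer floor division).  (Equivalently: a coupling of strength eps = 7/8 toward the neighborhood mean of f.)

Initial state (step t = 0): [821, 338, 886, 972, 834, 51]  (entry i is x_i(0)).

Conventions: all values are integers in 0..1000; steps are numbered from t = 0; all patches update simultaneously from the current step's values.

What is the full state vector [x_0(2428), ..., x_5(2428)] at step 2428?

Answer: [561, 561, 561, 561, 561, 561]
Key observation: The state at step 6, [561, 561, 561, 561, 561, 561], reappears at step 7: the system is in a cycle of period 1 from step 6 on.  Therefore the state at step 2428 equals the state at step 6 + ((2428 - 6) mod 1) = 6, which is [561, 561, 561, 561, 561, 561].

Derivation:
t=0: [821, 338, 886, 972, 834, 51]
t=1: [312, 310, 278, 246, 114, 297]
t=2: [481, 474, 454, 353, 421, 373]
t=3: [551, 566, 546, 554, 529, 557]
t=4: [560, 562, 560, 565, 562, 564]
t=5: [560, 560, 559, 560, 559, 560]
t=6: [561, 561, 561, 561, 561, 561]
t=7: [561, 561, 561, 561, 561, 561]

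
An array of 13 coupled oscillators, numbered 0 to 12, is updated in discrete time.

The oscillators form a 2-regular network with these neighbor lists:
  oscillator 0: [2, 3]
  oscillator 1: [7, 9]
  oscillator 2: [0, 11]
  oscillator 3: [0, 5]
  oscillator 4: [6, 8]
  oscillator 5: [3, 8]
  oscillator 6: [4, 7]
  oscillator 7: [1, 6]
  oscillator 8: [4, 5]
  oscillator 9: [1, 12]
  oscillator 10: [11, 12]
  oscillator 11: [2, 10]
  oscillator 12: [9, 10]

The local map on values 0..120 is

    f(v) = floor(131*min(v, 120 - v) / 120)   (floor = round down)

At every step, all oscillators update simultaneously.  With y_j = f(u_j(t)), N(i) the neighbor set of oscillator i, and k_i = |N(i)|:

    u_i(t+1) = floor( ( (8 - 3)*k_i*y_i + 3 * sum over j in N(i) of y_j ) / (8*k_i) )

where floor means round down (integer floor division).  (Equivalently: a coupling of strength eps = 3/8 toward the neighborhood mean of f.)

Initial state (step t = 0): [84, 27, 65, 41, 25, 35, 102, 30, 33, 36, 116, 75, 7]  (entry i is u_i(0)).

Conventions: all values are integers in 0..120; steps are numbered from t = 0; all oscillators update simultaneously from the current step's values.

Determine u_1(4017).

Simulating step by step:
t=0: [84, 27, 65, 41, 25, 35, 102, 30, 33, 36, 116, 75, 7]
t=1: [43, 31, 54, 41, 27, 38, 22, 29, 34, 31, 13, 42, 12]
t=2: [47, 32, 53, 43, 29, 40, 26, 30, 36, 29, 19, 41, 16]
t=3: [51, 33, 53, 46, 31, 42, 29, 31, 38, 28, 23, 41, 20]
t=4: [54, 34, 54, 50, 34, 45, 31, 33, 40, 29, 27, 42, 23]
t=5: [57, 35, 55, 53, 37, 48, 34, 35, 43, 31, 31, 44, 26]
t=6: [60, 37, 58, 57, 40, 51, 37, 37, 46, 33, 34, 47, 29]
t=7: [64, 39, 61, 61, 43, 55, 40, 40, 49, 35, 38, 50, 33]
t=8: [62, 41, 61, 62, 46, 59, 43, 42, 53, 38, 42, 53, 37]
t=9: [63, 43, 62, 63, 50, 62, 46, 45, 57, 41, 46, 56, 41]
t=10: [62, 46, 62, 62, 54, 62, 50, 48, 60, 44, 50, 59, 45]
t=11: [63, 50, 63, 63, 58, 63, 54, 52, 63, 48, 54, 61, 49]
t=12: [62, 54, 62, 62, 61, 62, 58, 56, 62, 52, 58, 62, 53]
t=13: [63, 58, 63, 63, 63, 63, 62, 60, 63, 56, 61, 63, 57]
t=14: [62, 63, 62, 62, 62, 62, 63, 64, 62, 61, 63, 62, 62]
t=15: [63, 62, 63, 63, 62, 63, 62, 61, 63, 63, 62, 62, 63]
t=16: [62, 63, 62, 62, 62, 62, 63, 63, 62, 62, 62, 62, 62]
t=17: [63, 62, 63, 63, 62, 63, 62, 62, 63, 62, 63, 63, 63]
t=18: [62, 63, 62, 62, 62, 62, 63, 63, 62, 62, 62, 62, 62]

Answer: u_1(4017) = 62
Key observation: The state at step 16, [62, 63, 62, 62, 62, 62, 63, 63, 62, 62, 62, 62, 62], reappears at step 18: the system is in a cycle of period 2 from step 16 on.  Therefore the state at step 4017 equals the state at step 16 + ((4017 - 16) mod 2) = 17, which is [63, 62, 63, 63, 62, 63, 62, 62, 63, 62, 63, 63, 63].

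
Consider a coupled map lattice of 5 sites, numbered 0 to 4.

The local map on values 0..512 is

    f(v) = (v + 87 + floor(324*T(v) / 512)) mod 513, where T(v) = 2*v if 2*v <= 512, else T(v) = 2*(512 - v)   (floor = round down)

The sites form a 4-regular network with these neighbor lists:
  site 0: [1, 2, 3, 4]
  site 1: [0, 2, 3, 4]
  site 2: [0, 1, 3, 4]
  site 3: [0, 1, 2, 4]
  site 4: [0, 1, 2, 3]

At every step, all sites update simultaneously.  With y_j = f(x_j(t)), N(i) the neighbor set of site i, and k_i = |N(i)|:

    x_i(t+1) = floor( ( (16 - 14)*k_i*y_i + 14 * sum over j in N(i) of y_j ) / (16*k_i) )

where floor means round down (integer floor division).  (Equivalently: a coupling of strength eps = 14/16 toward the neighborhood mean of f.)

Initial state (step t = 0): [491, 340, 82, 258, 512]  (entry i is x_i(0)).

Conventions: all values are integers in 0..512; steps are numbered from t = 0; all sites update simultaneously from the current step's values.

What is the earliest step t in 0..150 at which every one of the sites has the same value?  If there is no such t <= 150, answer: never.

Answer: 3
Key observation: Synchronization is absorbing here: once all sites are equal they stay equal, and step 3 is the first all-equal step.

Derivation:
t=0: [491, 340, 82, 258, 512]  (not all equal)
t=1: [151, 148, 134, 146, 152]  (not all equal)
t=2: [416, 417, 420, 417, 416]  (not all equal)
t=3: [110, 110, 110, 110, 110]  (all equal)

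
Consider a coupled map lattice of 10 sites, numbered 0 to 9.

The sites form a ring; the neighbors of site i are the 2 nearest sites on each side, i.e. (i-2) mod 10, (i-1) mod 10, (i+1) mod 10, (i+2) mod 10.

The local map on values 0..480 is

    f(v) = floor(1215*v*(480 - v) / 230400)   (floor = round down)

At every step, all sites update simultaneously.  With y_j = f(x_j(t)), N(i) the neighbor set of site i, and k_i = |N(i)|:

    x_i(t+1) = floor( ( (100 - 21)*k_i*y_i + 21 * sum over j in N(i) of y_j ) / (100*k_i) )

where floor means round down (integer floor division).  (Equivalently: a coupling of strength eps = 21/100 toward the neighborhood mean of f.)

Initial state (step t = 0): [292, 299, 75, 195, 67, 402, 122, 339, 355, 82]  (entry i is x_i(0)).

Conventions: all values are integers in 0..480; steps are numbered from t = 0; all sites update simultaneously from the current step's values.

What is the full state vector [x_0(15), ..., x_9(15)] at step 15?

Answer: [290, 290, 290, 290, 290, 290, 290, 290, 290, 290]

Derivation:
t=0: [292, 299, 75, 195, 67, 402, 122, 339, 355, 82]
t=1: [272, 273, 179, 271, 159, 178, 223, 241, 234, 191]
t=2: [297, 296, 285, 294, 273, 285, 299, 301, 302, 292]
t=3: [286, 287, 292, 288, 296, 292, 285, 284, 283, 288]
t=4: [291, 291, 289, 290, 287, 289, 292, 292, 292, 291]
t=5: [290, 290, 290, 290, 291, 290, 289, 289, 289, 289]
t=6: [290, 290, 290, 290, 290, 290, 290, 290, 290, 290]
t=7: [290, 290, 290, 290, 290, 290, 290, 290, 290, 290]
t=8: [290, 290, 290, 290, 290, 290, 290, 290, 290, 290]
t=9: [290, 290, 290, 290, 290, 290, 290, 290, 290, 290]
t=10: [290, 290, 290, 290, 290, 290, 290, 290, 290, 290]
t=11: [290, 290, 290, 290, 290, 290, 290, 290, 290, 290]
t=12: [290, 290, 290, 290, 290, 290, 290, 290, 290, 290]
t=13: [290, 290, 290, 290, 290, 290, 290, 290, 290, 290]
t=14: [290, 290, 290, 290, 290, 290, 290, 290, 290, 290]
t=15: [290, 290, 290, 290, 290, 290, 290, 290, 290, 290]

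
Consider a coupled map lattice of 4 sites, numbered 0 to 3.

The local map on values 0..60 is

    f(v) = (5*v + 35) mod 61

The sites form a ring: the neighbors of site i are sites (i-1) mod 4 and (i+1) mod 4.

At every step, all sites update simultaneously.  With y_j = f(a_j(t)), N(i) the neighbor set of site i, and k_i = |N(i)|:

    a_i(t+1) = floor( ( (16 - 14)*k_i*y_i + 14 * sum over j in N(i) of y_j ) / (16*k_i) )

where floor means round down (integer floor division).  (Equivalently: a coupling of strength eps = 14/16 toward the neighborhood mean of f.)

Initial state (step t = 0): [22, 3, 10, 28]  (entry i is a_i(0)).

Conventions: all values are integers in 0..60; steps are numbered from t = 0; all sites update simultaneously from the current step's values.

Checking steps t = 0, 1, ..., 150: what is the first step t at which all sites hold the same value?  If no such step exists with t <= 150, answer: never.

Answer: 5
Key observation: Synchronization is absorbing here: once all sites are equal they stay equal, and step 5 is the first all-equal step.

Derivation:
t=0: [22, 3, 10, 28]  (not all equal)
t=1: [47, 26, 48, 27]  (not all equal)
t=2: [43, 30, 43, 30]  (not all equal)
t=3: [2, 5, 2, 5]  (not all equal)
t=4: [58, 46, 58, 46]  (not all equal)
t=5: [20, 20, 20, 20]  (all equal)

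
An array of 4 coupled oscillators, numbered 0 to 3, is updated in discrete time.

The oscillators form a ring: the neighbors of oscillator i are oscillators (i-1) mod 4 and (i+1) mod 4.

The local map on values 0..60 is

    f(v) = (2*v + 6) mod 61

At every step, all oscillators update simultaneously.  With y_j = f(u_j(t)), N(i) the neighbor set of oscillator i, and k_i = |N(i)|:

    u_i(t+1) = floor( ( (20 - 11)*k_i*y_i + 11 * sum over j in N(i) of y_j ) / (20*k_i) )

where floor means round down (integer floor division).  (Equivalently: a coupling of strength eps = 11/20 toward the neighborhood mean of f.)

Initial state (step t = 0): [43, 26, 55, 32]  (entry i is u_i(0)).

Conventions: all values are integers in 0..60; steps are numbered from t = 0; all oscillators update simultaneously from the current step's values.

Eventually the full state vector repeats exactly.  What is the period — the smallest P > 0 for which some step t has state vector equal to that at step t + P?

Answer: 9
Key observation: The state at step 68, [30, 30, 12, 12], reappears at step 77 — and no state repeats earlier — so the cycle the system enters has period 9.

Derivation:
t=0: [43, 26, 55, 32]
t=1: [32, 49, 43, 27]
t=2: [32, 30, 42, 38]
t=3: [11, 12, 20, 19]
t=4: [32, 33, 41, 40]
t=5: [13, 14, 22, 21]
t=6: [36, 37, 45, 44]
t=7: [21, 22, 30, 29]
t=8: [36, 37, 16, 15]
t=9: [22, 23, 32, 31]
t=10: [38, 39, 20, 19]
t=11: [27, 28, 39, 38]
t=12: [33, 23, 16, 32]
t=13: [21, 36, 33, 17]
t=14: [37, 23, 20, 34]
t=15: [26, 41, 38, 23]
t=16: [47, 33, 31, 45]
t=17: [30, 17, 15, 28]
t=18: [13, 29, 27, 11]
t=19: [22, 26, 35, 37]
t=20: [43, 43, 27, 26]
t=21: [38, 38, 51, 51]
t=22: [28, 28, 39, 39]
t=23: [7, 7, 16, 16]
t=24: [24, 24, 33, 33]
t=25: [42, 42, 22, 22]
t=26: [34, 34, 44, 44]
t=27: [18, 18, 27, 27]
t=28: [46, 46, 55, 55]
t=29: [41, 41, 50, 50]
t=30: [31, 31, 40, 40]
t=31: [11, 11, 20, 20]
t=32: [32, 32, 41, 41]
t=33: [13, 13, 22, 22]
t=34: [36, 36, 45, 45]
t=35: [21, 21, 30, 30]
t=36: [36, 36, 16, 16]
t=37: [22, 22, 32, 32]
t=38: [38, 38, 20, 20]
t=39: [27, 27, 39, 39]
t=40: [49, 49, 33, 33]
t=41: [34, 34, 19, 19]
t=42: [21, 21, 35, 35]
t=43: [38, 38, 24, 24]
t=44: [30, 30, 44, 44]
t=45: [12, 12, 25, 25]
t=46: [37, 37, 48, 48]
t=47: [25, 25, 34, 34]
t=48: [44, 44, 24, 24]
t=49: [38, 38, 48, 48]
t=50: [26, 26, 35, 35]
t=51: [46, 46, 26, 26]
t=52: [42, 42, 52, 52]
t=53: [34, 34, 43, 43]
t=54: [17, 17, 26, 26]
t=55: [44, 44, 53, 53]
t=56: [37, 37, 46, 46]
t=57: [23, 23, 32, 32]
t=58: [40, 40, 20, 20]
t=59: [30, 30, 40, 40]
t=60: [10, 10, 19, 19]
t=61: [30, 30, 39, 39]
t=62: [9, 9, 18, 18]
t=63: [28, 28, 37, 37]
t=64: [5, 5, 14, 14]
t=65: [20, 20, 29, 29]
t=66: [34, 34, 14, 14]
t=67: [18, 18, 28, 28]
t=68: [30, 30, 12, 12]
t=69: [11, 11, 23, 23]
t=70: [34, 34, 45, 45]
t=71: [19, 19, 28, 28]
t=72: [32, 32, 12, 12]
t=73: [14, 14, 24, 24]
t=74: [39, 39, 48, 48]
t=75: [27, 27, 36, 36]
t=76: [48, 48, 28, 28]
t=77: [30, 30, 12, 12]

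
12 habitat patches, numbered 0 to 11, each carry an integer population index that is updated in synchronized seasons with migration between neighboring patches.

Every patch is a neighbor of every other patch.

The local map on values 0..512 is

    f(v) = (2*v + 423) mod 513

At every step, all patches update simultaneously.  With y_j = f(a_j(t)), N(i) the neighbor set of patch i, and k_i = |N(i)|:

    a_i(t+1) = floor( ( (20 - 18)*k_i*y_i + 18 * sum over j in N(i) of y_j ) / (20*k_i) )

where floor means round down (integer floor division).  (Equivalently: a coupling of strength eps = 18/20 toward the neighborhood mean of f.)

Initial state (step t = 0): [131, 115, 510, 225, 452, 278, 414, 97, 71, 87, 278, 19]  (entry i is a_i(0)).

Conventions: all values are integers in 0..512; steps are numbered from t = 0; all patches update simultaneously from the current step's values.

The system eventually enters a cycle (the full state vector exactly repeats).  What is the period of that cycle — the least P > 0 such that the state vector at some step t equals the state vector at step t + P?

Answer: 18
Key observation: The state at step 2, [450, 450, 450, 450, 450, 450, 450, 450, 450, 450, 450, 450], reappears at step 20 — and no state repeats earlier — so the cycle the system enters has period 18.

Derivation:
t=0: [131, 115, 510, 225, 452, 278, 414, 97, 71, 87, 278, 19]
t=1: [268, 268, 273, 272, 271, 274, 269, 267, 266, 267, 274, 274]
t=2: [450, 450, 450, 450, 450, 450, 450, 450, 450, 450, 450, 450]
t=3: [297, 297, 297, 297, 297, 297, 297, 297, 297, 297, 297, 297]
t=4: [504, 504, 504, 504, 504, 504, 504, 504, 504, 504, 504, 504]
t=5: [405, 405, 405, 405, 405, 405, 405, 405, 405, 405, 405, 405]
t=6: [207, 207, 207, 207, 207, 207, 207, 207, 207, 207, 207, 207]
t=7: [324, 324, 324, 324, 324, 324, 324, 324, 324, 324, 324, 324]
t=8: [45, 45, 45, 45, 45, 45, 45, 45, 45, 45, 45, 45]
t=9: [0, 0, 0, 0, 0, 0, 0, 0, 0, 0, 0, 0]
t=10: [423, 423, 423, 423, 423, 423, 423, 423, 423, 423, 423, 423]
t=11: [243, 243, 243, 243, 243, 243, 243, 243, 243, 243, 243, 243]
t=12: [396, 396, 396, 396, 396, 396, 396, 396, 396, 396, 396, 396]
t=13: [189, 189, 189, 189, 189, 189, 189, 189, 189, 189, 189, 189]
t=14: [288, 288, 288, 288, 288, 288, 288, 288, 288, 288, 288, 288]
t=15: [486, 486, 486, 486, 486, 486, 486, 486, 486, 486, 486, 486]
t=16: [369, 369, 369, 369, 369, 369, 369, 369, 369, 369, 369, 369]
t=17: [135, 135, 135, 135, 135, 135, 135, 135, 135, 135, 135, 135]
t=18: [180, 180, 180, 180, 180, 180, 180, 180, 180, 180, 180, 180]
t=19: [270, 270, 270, 270, 270, 270, 270, 270, 270, 270, 270, 270]
t=20: [450, 450, 450, 450, 450, 450, 450, 450, 450, 450, 450, 450]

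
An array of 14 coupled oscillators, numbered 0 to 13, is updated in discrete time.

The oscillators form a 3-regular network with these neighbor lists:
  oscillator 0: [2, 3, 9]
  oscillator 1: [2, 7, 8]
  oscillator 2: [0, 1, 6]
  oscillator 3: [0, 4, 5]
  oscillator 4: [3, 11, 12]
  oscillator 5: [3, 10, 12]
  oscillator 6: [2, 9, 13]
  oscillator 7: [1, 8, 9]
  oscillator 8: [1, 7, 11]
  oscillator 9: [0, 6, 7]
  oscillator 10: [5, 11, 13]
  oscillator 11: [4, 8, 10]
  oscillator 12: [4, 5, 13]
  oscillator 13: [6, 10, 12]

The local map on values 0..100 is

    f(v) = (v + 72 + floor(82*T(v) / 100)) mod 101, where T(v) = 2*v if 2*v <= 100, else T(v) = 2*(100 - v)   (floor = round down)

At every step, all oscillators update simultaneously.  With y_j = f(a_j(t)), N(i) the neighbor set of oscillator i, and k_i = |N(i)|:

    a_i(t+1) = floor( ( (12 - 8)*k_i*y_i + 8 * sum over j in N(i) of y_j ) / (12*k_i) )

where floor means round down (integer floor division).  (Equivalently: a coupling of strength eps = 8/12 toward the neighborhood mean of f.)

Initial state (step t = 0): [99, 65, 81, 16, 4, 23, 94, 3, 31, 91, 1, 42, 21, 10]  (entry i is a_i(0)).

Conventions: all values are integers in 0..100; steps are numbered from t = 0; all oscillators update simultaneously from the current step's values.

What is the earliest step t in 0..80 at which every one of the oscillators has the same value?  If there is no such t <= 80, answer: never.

Simulating step by step:
t=0: [99, 65, 81, 16, 4, 23, 94, 3, 31, 91, 1, 42, 21, 10]  (not all equal)
t=1: [61, 78, 80, 45, 54, 35, 81, 75, 73, 75, 71, 73, 55, 71]  (not all equal)
t=2: [89, 85, 86, 87, 94, 82, 85, 86, 87, 87, 83, 90, 89, 89]  (not all equal)
t=3: [78, 79, 79, 78, 76, 80, 79, 79, 78, 79, 79, 77, 78, 79]  (not all equal)
t=4: [84, 84, 84, 84, 85, 84, 84, 84, 84, 84, 84, 85, 84, 84]  (not all equal)
t=5: [81, 81, 81, 80, 80, 81, 81, 81, 80, 81, 80, 80, 80, 81]  (not all equal)
t=6: [83, 83, 83, 83, 83, 83, 83, 83, 83, 83, 83, 83, 83, 83]  (all equal)

Answer: 6
Key observation: Synchronization is absorbing here: once all oscillators are equal they stay equal, and step 6 is the first all-equal step.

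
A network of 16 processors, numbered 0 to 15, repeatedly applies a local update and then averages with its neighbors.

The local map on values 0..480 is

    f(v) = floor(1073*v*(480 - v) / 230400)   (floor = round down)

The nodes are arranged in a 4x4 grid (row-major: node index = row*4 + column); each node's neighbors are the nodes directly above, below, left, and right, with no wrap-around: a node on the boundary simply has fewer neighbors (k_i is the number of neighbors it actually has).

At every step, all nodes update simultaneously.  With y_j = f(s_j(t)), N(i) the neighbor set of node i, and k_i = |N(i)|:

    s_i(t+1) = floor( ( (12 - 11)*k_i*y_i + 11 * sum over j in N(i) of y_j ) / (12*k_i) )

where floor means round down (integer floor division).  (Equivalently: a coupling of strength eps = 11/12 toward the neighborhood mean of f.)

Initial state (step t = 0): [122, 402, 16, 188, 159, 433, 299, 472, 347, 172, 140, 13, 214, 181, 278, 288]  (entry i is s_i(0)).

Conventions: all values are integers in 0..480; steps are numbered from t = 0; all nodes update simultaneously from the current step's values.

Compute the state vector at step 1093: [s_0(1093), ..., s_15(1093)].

Simulating step by step:
t=0: [122, 402, 16, 188, 159, 433, 299, 472, 347, 172, 140, 13, 214, 181, 278, 288]
t=1: [192, 113, 202, 44, 175, 209, 104, 164, 246, 199, 198, 153, 235, 256, 244, 153]
t=2: [223, 254, 163, 237, 261, 224, 250, 174, 259, 264, 237, 243, 267, 265, 254, 249]
t=3: [266, 258, 265, 245, 266, 266, 256, 265, 265, 266, 266, 261, 265, 265, 266, 267]
t=4: [265, 265, 266, 265, 265, 265, 265, 266, 265, 265, 265, 264, 265, 265, 264, 265]
t=5: [265, 265, 265, 265, 265, 265, 265, 265, 265, 265, 265, 265, 265, 265, 265, 265]
t=6: [265, 265, 265, 265, 265, 265, 265, 265, 265, 265, 265, 265, 265, 265, 265, 265]

Answer: [265, 265, 265, 265, 265, 265, 265, 265, 265, 265, 265, 265, 265, 265, 265, 265]
Key observation: The state at step 5, [265, 265, 265, 265, 265, 265, 265, 265, 265, 265, 265, 265, 265, 265, 265, 265], reappears at step 6: the system is in a cycle of period 1 from step 5 on.  Therefore the state at step 1093 equals the state at step 5 + ((1093 - 5) mod 1) = 5, which is [265, 265, 265, 265, 265, 265, 265, 265, 265, 265, 265, 265, 265, 265, 265, 265].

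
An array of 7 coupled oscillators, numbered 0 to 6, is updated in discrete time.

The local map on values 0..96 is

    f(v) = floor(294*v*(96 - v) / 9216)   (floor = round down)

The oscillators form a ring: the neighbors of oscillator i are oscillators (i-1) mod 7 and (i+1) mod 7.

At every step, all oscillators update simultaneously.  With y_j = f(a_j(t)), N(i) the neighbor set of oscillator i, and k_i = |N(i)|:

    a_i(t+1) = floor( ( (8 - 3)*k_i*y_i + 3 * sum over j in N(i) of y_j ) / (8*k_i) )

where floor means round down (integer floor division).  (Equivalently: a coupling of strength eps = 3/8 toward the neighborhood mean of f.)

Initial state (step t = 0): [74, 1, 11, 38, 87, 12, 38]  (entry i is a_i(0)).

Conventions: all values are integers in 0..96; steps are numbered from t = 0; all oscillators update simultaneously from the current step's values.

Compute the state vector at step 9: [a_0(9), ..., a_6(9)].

Answer: [64, 67, 67, 64, 61, 60, 61]

Derivation:
t=0: [74, 1, 11, 38, 87, 12, 38]
t=1: [45, 16, 31, 53, 34, 37, 59]
t=2: [66, 50, 61, 69, 68, 68, 69]
t=3: [64, 70, 67, 60, 59, 59, 59]
t=4: [64, 59, 61, 66, 68, 69, 68]
t=5: [64, 68, 67, 63, 60, 59, 60]
t=6: [64, 61, 61, 65, 67, 68, 67]
t=7: [64, 67, 67, 64, 61, 60, 61]
t=8: [64, 61, 61, 64, 67, 68, 67]
t=9: [64, 67, 67, 64, 61, 60, 61]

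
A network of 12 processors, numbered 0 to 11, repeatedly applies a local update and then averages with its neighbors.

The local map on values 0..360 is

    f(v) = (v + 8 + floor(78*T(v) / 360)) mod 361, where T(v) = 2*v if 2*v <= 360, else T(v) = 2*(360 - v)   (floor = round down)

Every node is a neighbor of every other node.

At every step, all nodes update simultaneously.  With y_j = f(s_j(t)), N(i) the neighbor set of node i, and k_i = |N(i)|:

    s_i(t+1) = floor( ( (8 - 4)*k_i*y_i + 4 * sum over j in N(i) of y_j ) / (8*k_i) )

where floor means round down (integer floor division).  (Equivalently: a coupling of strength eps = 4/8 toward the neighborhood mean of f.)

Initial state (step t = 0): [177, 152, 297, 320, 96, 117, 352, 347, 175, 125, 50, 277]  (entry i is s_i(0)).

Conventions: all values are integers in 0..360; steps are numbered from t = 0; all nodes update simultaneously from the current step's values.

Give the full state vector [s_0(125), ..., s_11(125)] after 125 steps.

Answer: [357, 357, 357, 357, 357, 357, 357, 357, 357, 357, 357, 357]
Key observation: The state at step 15, [357, 357, 357, 357, 357, 357, 357, 357, 357, 357, 357, 357], reappears at step 26: the system is in a cycle of period 11 from step 15 on.  Therefore the state at step 125 equals the state at step 15 + ((125 - 15) mod 11) = 15, which is [357, 357, 357, 357, 357, 357, 357, 357, 357, 357, 357, 357].

Derivation:
t=0: [177, 152, 297, 320, 96, 117, 352, 347, 175, 125, 50, 277]
t=1: [240, 224, 273, 279, 188, 201, 123, 285, 239, 207, 158, 267]
t=2: [291, 287, 299, 301, 277, 281, 238, 302, 291, 282, 261, 298]
t=3: [325, 325, 328, 328, 322, 323, 312, 329, 325, 323, 318, 327]
t=4: [347, 347, 347, 347, 346, 347, 343, 348, 347, 347, 345, 347]
t=5: [343, 343, 343, 343, 343, 343, 342, 179, 343, 343, 343, 343]
t=6: [353, 353, 353, 353, 353, 353, 353, 310, 353, 353, 353, 353]
t=7: [18, 18, 18, 18, 18, 18, 18, 171, 18, 18, 18, 18]
t=8: [43, 43, 43, 43, 43, 43, 43, 143, 43, 43, 43, 43]
t=9: [75, 75, 75, 75, 75, 75, 75, 140, 75, 75, 75, 75]
t=10: [119, 119, 119, 119, 119, 119, 119, 161, 119, 119, 119, 119]
t=11: [180, 180, 180, 180, 180, 180, 180, 208, 180, 180, 180, 180]
t=12: [266, 266, 266, 266, 266, 266, 266, 273, 266, 266, 266, 266]
t=13: [314, 314, 314, 314, 314, 314, 314, 316, 314, 314, 314, 314]
t=14: [341, 341, 341, 341, 341, 341, 341, 342, 341, 341, 341, 341]
t=15: [357, 357, 357, 357, 357, 357, 357, 357, 357, 357, 357, 357]
t=16: [5, 5, 5, 5, 5, 5, 5, 5, 5, 5, 5, 5]
t=17: [15, 15, 15, 15, 15, 15, 15, 15, 15, 15, 15, 15]
t=18: [29, 29, 29, 29, 29, 29, 29, 29, 29, 29, 29, 29]
t=19: [49, 49, 49, 49, 49, 49, 49, 49, 49, 49, 49, 49]
t=20: [78, 78, 78, 78, 78, 78, 78, 78, 78, 78, 78, 78]
t=21: [119, 119, 119, 119, 119, 119, 119, 119, 119, 119, 119, 119]
t=22: [178, 178, 178, 178, 178, 178, 178, 178, 178, 178, 178, 178]
t=23: [263, 263, 263, 263, 263, 263, 263, 263, 263, 263, 263, 263]
t=24: [313, 313, 313, 313, 313, 313, 313, 313, 313, 313, 313, 313]
t=25: [341, 341, 341, 341, 341, 341, 341, 341, 341, 341, 341, 341]
t=26: [357, 357, 357, 357, 357, 357, 357, 357, 357, 357, 357, 357]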